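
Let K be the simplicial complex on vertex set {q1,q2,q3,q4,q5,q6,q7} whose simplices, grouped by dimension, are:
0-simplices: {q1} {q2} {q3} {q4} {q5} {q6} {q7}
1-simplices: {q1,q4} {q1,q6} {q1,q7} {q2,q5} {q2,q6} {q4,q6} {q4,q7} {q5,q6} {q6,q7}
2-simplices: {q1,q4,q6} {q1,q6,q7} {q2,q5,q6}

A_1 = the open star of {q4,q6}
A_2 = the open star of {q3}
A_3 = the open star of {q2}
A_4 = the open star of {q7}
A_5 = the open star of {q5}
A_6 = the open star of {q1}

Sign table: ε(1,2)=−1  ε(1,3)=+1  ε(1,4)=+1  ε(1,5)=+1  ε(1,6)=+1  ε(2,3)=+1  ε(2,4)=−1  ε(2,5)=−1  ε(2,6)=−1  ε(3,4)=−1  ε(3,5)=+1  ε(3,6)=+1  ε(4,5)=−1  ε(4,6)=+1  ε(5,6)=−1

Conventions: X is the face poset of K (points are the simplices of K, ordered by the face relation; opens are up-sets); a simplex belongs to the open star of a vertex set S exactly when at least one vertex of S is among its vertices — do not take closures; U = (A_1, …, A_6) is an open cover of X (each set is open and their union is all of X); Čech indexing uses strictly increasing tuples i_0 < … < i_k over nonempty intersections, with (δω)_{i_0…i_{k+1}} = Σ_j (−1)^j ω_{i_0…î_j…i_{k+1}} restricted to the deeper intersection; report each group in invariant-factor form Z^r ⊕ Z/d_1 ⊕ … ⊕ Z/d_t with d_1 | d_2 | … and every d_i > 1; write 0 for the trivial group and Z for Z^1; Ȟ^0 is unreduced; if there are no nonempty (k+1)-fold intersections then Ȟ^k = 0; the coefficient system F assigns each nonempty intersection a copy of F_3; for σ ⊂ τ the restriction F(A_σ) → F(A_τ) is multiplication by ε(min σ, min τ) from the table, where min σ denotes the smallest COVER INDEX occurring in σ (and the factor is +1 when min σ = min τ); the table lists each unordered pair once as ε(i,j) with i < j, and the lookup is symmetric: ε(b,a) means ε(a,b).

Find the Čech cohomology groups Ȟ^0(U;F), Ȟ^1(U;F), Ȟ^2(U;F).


Ȟ^0 ≅ Z/3 ⊕ Z/3,  Ȟ^1 ≅ 0,  Ȟ^2 ≅ 0

nerve of the cover:
  A1={{q4},{q6},{q1,q4},{q1,q6},{q2,q6},{q4,q6},{q4,q7},{q5,q6},{q6,q7},{q1,q4,q6},{q1,q6,q7},{q2,q5,q6}} A2={{q3}} A3={{q2},{q2,q5},{q2,q6},{q2,q5,q6}} A4={{q7},{q1,q7},{q4,q7},{q6,q7},{q1,q6,q7}} A5={{q5},{q2,q5},{q5,q6},{q2,q5,q6}} A6={{q1},{q1,q4},{q1,q6},{q1,q7},{q1,q4,q6},{q1,q6,q7}}
  A13={{q2,q6},{q2,q5,q6}} A14={{q4,q7},{q6,q7},{q1,q6,q7}} A15={{q5,q6},{q2,q5,q6}} A16={{q1,q4},{q1,q6},{q1,q4,q6},{q1,q6,q7}} A35={{q2,q5},{q2,q5,q6}} A46={{q1,q7},{q1,q6,q7}}
  A135={{q2,q5,q6}} A146={{q1,q6,q7}}
C dims 6,6,2; δ0: rk_F3 4; δ1: rk_F3 2
Ȟ^0 = (6 − 4) − 0 = 2, so Ȟ^0 ≅ Z/3 ⊕ Z/3
Ȟ^1 = (6 − 2) − 4 = 0, so Ȟ^1 ≅ 0
Ȟ^2 = (2 − 0) − 2 = 0, so Ȟ^2 ≅ 0


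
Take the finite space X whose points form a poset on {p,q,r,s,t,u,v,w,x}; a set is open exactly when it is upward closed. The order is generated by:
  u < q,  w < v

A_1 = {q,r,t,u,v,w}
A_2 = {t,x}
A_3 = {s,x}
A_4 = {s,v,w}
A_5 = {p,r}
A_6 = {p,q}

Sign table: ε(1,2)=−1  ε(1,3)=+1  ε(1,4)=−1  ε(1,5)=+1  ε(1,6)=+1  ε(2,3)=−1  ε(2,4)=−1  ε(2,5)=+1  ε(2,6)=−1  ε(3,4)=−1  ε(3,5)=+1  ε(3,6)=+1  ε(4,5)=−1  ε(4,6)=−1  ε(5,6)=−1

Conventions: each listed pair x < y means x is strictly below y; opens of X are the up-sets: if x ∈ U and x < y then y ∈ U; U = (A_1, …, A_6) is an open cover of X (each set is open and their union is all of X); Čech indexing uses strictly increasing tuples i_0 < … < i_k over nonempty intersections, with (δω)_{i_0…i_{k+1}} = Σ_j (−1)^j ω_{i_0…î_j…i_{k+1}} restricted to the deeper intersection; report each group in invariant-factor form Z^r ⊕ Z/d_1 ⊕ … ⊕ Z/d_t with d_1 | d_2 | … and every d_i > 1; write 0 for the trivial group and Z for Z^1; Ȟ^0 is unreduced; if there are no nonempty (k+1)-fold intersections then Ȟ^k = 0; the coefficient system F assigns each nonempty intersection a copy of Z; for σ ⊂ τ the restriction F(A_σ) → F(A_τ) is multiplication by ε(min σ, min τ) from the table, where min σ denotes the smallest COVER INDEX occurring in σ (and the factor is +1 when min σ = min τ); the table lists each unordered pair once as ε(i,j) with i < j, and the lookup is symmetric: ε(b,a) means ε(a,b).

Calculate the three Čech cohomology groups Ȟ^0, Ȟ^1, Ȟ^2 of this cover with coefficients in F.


nerve simplices:
  A12={t} A14={v,w} A15={r} A16={q} A23={x} A34={s} A56={p}
C dims 6,7; δ0: rk 6, SNF 1^5·2
degree 0: 6−6−0 = 0 → Ȟ^0 ≅ 0
degree 1: 7−0−6 = 1 plus torsion [2] → Ȟ^1 ≅ Z ⊕ Z/2
degree 2: 0−0−0 = 0 → Ȟ^2 ≅ 0

Ȟ^0(U;F) ≅ 0, Ȟ^1(U;F) ≅ Z ⊕ Z/2 and Ȟ^2(U;F) ≅ 0


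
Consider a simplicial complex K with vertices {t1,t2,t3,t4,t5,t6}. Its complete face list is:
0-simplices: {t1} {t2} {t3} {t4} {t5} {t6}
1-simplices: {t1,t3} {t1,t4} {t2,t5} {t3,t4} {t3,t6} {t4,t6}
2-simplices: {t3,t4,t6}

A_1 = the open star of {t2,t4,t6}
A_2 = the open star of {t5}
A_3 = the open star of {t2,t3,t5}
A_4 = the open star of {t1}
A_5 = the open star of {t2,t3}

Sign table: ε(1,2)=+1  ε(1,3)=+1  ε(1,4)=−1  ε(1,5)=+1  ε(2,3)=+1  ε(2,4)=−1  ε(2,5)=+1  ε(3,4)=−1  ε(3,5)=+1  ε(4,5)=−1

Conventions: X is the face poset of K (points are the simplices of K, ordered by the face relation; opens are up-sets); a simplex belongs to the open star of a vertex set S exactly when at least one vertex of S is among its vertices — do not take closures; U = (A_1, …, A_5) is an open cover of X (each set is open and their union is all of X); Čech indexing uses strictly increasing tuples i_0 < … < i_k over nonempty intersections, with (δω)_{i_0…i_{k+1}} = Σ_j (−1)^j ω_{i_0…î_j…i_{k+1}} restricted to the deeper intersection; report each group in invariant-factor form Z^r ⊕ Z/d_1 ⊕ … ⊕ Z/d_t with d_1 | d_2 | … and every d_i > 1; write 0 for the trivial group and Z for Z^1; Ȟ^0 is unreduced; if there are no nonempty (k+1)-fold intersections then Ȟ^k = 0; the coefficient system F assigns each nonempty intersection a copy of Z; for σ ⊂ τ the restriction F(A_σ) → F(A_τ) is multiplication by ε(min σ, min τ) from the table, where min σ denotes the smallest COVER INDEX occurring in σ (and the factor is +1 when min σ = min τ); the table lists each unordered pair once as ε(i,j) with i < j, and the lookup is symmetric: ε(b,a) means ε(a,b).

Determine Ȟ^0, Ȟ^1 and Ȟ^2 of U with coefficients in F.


intersection data:
  A1={{t2},{t4},{t6},{t1,t4},{t2,t5},{t3,t4},{t3,t6},{t4,t6},{t3,t4,t6}} A2={{t5},{t2,t5}} A3={{t2},{t3},{t5},{t1,t3},{t2,t5},{t3,t4},{t3,t6},{t3,t4,t6}} A4={{t1},{t1,t3},{t1,t4}} A5={{t2},{t3},{t1,t3},{t2,t5},{t3,t4},{t3,t6},{t3,t4,t6}}
  A12={{t2,t5}} A13={{t2},{t2,t5},{t3,t4},{t3,t6},{t3,t4,t6}} A14={{t1,t4}} A15={{t2},{t2,t5},{t3,t4},{t3,t6},{t3,t4,t6}} A23={{t5},{t2,t5}} A25={{t2,t5}} A34={{t1,t3}} A35={{t2},{t3},{t1,t3},{t2,t5},{t3,t4},{t3,t6},{t3,t4,t6}} A45={{t1,t3}}
  A123={{t2,t5}} A125={{t2,t5}} A135={{t2},{t2,t5},{t3,t4},{t3,t6},{t3,t4,t6}} A235={{t2,t5}} A345={{t1,t3}}
  A1235={{t2,t5}}
C dims 5,9,5,1; δ0: rk 4, SNF 1^4; δ1: rk 4, SNF 1^4; δ2: rk 1, SNF 1^1
Ȟ^0 = (5 − 4) − 0 = 1, so Ȟ^0 ≅ Z
Ȟ^1 = (9 − 4) − 4 = 1, so Ȟ^1 ≅ Z
Ȟ^2 = (5 − 1) − 4 = 0, so Ȟ^2 ≅ 0

Ȟ^0 = Z, Ȟ^1 = Z, Ȟ^2 = 0


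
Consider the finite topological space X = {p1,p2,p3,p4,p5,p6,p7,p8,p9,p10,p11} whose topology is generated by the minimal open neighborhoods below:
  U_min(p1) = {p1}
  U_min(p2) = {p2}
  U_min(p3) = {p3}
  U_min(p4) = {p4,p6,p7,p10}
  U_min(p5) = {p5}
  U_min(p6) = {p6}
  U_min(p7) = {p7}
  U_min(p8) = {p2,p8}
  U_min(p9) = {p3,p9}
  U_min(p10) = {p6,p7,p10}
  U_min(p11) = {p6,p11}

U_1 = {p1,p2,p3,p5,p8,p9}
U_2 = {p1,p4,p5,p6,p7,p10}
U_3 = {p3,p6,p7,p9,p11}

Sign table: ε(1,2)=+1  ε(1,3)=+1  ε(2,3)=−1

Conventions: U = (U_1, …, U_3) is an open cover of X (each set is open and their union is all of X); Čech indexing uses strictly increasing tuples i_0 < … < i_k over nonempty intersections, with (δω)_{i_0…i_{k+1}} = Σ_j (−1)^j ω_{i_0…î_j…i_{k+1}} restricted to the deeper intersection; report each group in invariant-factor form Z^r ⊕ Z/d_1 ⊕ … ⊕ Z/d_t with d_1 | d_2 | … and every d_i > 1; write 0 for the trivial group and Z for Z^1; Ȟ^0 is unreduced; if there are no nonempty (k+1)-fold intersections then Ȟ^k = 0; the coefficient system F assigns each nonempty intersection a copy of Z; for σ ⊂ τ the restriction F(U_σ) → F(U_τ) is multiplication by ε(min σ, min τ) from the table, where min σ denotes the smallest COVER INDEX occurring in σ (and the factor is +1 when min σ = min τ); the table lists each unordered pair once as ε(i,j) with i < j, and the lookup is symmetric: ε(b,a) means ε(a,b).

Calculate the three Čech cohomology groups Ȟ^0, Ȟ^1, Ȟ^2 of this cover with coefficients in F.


Ȟ^0 = 0; Ȟ^1 = Z/2; Ȟ^2 = 0

nonempty overlaps:
  U12={p1,p5} U13={p3,p9} U23={p6,p7}
C dims 3,3; δ0: rk 3, SNF 1^2·2
degree 0: 3−3−0 = 0 → Ȟ^0 ≅ 0
degree 1: 3−0−3 = 0 plus torsion [2] → Ȟ^1 ≅ Z/2
degree 2: 0−0−0 = 0 → Ȟ^2 ≅ 0


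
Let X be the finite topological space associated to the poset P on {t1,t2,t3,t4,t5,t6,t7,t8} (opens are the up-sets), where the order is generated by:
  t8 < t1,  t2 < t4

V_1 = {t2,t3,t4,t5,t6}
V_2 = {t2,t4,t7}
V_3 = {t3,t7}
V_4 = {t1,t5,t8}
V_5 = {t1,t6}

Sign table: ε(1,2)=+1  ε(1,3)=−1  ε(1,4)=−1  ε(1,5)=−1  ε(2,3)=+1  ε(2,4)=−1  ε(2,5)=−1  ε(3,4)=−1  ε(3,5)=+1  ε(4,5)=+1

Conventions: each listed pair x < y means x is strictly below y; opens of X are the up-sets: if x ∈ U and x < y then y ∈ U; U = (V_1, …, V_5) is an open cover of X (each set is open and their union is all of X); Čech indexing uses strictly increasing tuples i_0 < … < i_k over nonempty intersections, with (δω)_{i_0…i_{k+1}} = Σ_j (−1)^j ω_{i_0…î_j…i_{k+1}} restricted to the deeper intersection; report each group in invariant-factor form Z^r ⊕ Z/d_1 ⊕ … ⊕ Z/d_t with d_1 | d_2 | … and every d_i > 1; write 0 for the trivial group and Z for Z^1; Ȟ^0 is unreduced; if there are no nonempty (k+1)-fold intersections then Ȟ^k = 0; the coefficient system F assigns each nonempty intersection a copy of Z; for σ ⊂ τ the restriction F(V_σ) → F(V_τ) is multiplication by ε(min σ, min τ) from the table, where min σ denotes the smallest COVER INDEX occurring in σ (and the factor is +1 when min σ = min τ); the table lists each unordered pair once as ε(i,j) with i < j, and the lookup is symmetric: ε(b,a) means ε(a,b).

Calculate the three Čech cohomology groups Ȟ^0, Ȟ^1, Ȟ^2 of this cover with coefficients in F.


cover nerve:
  V12={t2,t4} V13={t3} V14={t5} V15={t6} V23={t7} V45={t1}
C dims 5,6; δ0: rk 5, SNF 1^4·2
Ȟ^0: (5−5)−0=0 ⇒ 0
Ȟ^1: (6−0)−5=1 plus torsion [2] ⇒ Z ⊕ Z/2
Ȟ^2: (0−0)−0=0 ⇒ 0

Ȟ^0(U;F) ≅ 0, Ȟ^1(U;F) ≅ Z ⊕ Z/2 and Ȟ^2(U;F) ≅ 0


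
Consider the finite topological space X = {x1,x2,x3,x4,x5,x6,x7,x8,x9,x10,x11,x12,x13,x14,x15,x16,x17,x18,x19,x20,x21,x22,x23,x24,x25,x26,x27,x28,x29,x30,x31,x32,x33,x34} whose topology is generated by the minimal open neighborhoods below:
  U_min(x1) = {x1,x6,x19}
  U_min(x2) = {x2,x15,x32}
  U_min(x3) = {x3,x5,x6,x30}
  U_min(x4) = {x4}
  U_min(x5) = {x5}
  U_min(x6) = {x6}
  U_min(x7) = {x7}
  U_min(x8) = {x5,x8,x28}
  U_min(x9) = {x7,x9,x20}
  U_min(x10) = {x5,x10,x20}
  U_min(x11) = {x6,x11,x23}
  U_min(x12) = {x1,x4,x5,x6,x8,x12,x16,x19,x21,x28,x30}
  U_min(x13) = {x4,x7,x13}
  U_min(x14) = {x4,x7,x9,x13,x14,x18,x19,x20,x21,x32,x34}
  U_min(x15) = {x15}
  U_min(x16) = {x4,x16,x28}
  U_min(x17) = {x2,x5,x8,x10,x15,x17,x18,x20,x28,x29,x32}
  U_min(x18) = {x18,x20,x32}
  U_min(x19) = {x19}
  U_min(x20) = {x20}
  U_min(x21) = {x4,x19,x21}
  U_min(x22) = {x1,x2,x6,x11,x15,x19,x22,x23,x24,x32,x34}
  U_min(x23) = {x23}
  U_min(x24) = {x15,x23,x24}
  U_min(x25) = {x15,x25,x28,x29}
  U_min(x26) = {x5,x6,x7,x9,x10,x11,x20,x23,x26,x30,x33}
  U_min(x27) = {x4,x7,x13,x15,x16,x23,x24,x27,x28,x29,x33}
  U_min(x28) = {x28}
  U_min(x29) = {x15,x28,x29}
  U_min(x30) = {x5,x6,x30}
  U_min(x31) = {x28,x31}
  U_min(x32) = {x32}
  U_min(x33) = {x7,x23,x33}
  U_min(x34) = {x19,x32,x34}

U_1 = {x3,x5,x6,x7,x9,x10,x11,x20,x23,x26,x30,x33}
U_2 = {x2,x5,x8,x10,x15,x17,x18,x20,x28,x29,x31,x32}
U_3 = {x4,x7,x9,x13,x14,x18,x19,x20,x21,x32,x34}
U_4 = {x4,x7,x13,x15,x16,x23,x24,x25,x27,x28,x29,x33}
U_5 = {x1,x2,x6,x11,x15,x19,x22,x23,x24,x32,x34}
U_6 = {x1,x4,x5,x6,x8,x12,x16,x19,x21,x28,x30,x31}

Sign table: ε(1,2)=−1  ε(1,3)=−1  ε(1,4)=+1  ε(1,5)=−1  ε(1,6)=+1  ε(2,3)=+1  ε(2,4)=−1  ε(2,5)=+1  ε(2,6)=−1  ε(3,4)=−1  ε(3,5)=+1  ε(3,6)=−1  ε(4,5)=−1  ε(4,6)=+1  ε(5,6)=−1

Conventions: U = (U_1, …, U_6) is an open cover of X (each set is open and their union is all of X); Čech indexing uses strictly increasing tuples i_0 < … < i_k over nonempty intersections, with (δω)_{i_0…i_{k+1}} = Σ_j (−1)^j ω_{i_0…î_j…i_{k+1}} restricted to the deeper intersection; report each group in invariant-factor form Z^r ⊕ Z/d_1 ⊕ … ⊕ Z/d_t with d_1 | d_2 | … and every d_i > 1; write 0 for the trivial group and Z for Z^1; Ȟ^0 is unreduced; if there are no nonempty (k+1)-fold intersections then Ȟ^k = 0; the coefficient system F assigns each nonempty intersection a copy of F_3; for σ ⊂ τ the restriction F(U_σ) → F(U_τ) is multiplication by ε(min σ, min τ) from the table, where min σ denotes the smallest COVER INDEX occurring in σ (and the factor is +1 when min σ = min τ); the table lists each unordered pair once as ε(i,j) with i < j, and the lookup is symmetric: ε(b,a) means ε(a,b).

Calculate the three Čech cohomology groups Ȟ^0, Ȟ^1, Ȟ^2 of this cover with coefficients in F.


Ȟ^0 = Z/3; Ȟ^1 = 0; Ȟ^2 = 0

intersection data:
  U12={x5,x10,x20} U13={x7,x9,x20} U14={x7,x23,x33} U15={x6,x11,x23} U16={x5,x6,x30} U23={x18,x20,x32} U24={x15,x28,x29} U25={x2,x15,x32} U26={x5,x8,x28,x31} U34={x4,x7,x13} U35={x19,x32,x34} U36={x4,x19,x21} U45={x15,x23,x24} U46={x4,x16,x28} U56={x1,x6,x19}
  U123={x20} U126={x5} U134={x7} U145={x23} U156={x6} U235={x32} U245={x15} U246={x28} U346={x4} U356={x19}
C dims 6,15,10; δ0: rk_F3 5; δ1: rk_F3 10
Ȟ^0 = (6 − 5) − 0 = 1, so Ȟ^0 ≅ Z/3
Ȟ^1 = (15 − 10) − 5 = 0, so Ȟ^1 ≅ 0
Ȟ^2 = (10 − 0) − 10 = 0, so Ȟ^2 ≅ 0


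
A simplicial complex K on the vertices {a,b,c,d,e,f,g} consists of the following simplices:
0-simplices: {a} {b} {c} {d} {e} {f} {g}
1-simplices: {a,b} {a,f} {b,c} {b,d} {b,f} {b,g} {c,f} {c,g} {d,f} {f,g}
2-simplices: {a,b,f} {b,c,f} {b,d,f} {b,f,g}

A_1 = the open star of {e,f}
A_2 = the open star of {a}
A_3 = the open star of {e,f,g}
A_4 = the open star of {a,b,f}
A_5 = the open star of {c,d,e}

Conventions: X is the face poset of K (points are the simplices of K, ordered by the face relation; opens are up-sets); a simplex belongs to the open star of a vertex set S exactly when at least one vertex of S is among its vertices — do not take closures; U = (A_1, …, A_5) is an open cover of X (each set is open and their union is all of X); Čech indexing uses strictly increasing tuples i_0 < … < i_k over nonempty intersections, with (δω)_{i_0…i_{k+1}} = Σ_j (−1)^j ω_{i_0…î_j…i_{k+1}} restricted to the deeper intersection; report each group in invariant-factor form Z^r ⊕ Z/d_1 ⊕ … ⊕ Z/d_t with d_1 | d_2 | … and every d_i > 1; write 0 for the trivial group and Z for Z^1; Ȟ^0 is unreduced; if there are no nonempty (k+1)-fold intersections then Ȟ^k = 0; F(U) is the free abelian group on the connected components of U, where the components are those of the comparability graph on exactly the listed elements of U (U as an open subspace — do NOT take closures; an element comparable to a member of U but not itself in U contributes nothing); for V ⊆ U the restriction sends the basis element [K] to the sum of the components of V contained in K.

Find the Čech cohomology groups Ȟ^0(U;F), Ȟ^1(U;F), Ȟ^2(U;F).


intersection data:
  A1={{e},{f},{a,f},{b,f},{c,f},{d,f},{f,g},{a,b,f},{b,c,f},{b,d,f},{b,f,g}} A2={{a},{a,b},{a,f},{a,b,f}} A3={{e},{f},{g},{a,f},{b,f},{b,g},{c,f},{c,g},{d,f},{f,g},{a,b,f},{b,c,f},{b,d,f},{b,f,g}} A4={{a},{b},{f},{a,b},{a,f},{b,c},{b,d},{b,f},{b,g},{c,f},{d,f},{f,g},{a,b,f},{b,c,f},{b,d,f},{b,f,g}} A5={{c},{d},{e},{b,c},{b,d},{c,f},{c,g},{d,f},{b,c,f},{b,d,f}}
  A12={{a,f},{a,b,f}} A13={{e},{f},{a,f},{b,f},{c,f},{d,f},{f,g},{a,b,f},{b,c,f},{b,d,f},{b,f,g}} A14={{f},{a,f},{b,f},{c,f},{d,f},{f,g},{a,b,f},{b,c,f},{b,d,f},{b,f,g}} A15={{e},{c,f},{d,f},{b,c,f},{b,d,f}} A23={{a,f},{a,b,f}} A24={{a},{a,b},{a,f},{a,b,f}} A34={{f},{a,f},{b,f},{b,g},{c,f},{d,f},{f,g},{a,b,f},{b,c,f},{b,d,f},{b,f,g}} A35={{e},{c,f},{c,g},{d,f},{b,c,f},{b,d,f}} A45={{b,c},{b,d},{c,f},{d,f},{b,c,f},{b,d,f}}
  A123={{a,f},{a,b,f}} A124={{a,f},{a,b,f}} A134={{f},{a,f},{b,f},{c,f},{d,f},{f,g},{a,b,f},{b,c,f},{b,d,f},{b,f,g}} A135={{e},{c,f},{d,f},{b,c,f},{b,d,f}} A145={{c,f},{d,f},{b,c,f},{b,d,f}} A234={{a,f},{a,b,f}} A345={{c,f},{d,f},{b,c,f},{b,d,f}}
  A1234={{a,f},{a,b,f}} A1345={{c,f},{d,f},{b,c,f},{b,d,f}}
components per intersection:
  A1: {{e}} {{f},{a,f},{b,f},{c,f},{d,f},{f,g},{a,b,f},{b,c,f},{b,d,f},{b,f,g}}
  A2: {{a},{a,b},{a,f},{a,b,f}}
  A3: {{e}} {{f},{g},{a,f},{b,f},{b,g},{c,f},{c,g},{d,f},{f,g},{a,b,f},{b,c,f},{b,d,f},{b,f,g}}
  A4: {{a},{b},{f},{a,b},{a,f},{b,c},{b,d},{b,f},{b,g},{c,f},{d,f},{f,g},{a,b,f},{b,c,f},{b,d,f},{b,f,g}}
  A5: {{c},{b,c},{c,f},{c,g},{b,c,f}} {{d},{b,d},{d,f},{b,d,f}} {{e}}
  A12: {{a,f},{a,b,f}}
  A13: {{e}} {{f},{a,f},{b,f},{c,f},{d,f},{f,g},{a,b,f},{b,c,f},{b,d,f},{b,f,g}}
  A14: {{f},{a,f},{b,f},{c,f},{d,f},{f,g},{a,b,f},{b,c,f},{b,d,f},{b,f,g}}
  A15: {{e}} {{c,f},{b,c,f}} {{d,f},{b,d,f}}
  A23: {{a,f},{a,b,f}}
  A24: {{a},{a,b},{a,f},{a,b,f}}
  A34: {{f},{a,f},{b,f},{b,g},{c,f},{d,f},{f,g},{a,b,f},{b,c,f},{b,d,f},{b,f,g}}
  A35: {{e}} {{c,f},{b,c,f}} {{c,g}} {{d,f},{b,d,f}}
  A45: {{b,c},{c,f},{b,c,f}} {{b,d},{d,f},{b,d,f}}
  A123: {{a,f},{a,b,f}}
  A124: {{a,f},{a,b,f}}
  A134: {{f},{a,f},{b,f},{c,f},{d,f},{f,g},{a,b,f},{b,c,f},{b,d,f},{b,f,g}}
  A135: {{e}} {{c,f},{b,c,f}} {{d,f},{b,d,f}}
  A145: {{c,f},{b,c,f}} {{d,f},{b,d,f}}
  A234: {{a,f},{a,b,f}}
  A345: {{c,f},{b,c,f}} {{d,f},{b,d,f}}
  A1234: {{a,f},{a,b,f}}
  A1345: {{c,f},{b,c,f}} {{d,f},{b,d,f}}
C dims 9,16,11,3; δ0: rk 7, SNF 1^7; δ1: rk 8, SNF 1^8; δ2: rk 3, SNF 1^3
Ȟ^0 = (9 − 7) − 0 = 2, so Ȟ^0 ≅ Z^2
Ȟ^1 = (16 − 8) − 7 = 1, so Ȟ^1 ≅ Z
Ȟ^2 = (11 − 3) − 8 = 0, so Ȟ^2 ≅ 0

Ȟ^0 ≅ Z^2; Ȟ^1 ≅ Z; Ȟ^2 ≅ 0


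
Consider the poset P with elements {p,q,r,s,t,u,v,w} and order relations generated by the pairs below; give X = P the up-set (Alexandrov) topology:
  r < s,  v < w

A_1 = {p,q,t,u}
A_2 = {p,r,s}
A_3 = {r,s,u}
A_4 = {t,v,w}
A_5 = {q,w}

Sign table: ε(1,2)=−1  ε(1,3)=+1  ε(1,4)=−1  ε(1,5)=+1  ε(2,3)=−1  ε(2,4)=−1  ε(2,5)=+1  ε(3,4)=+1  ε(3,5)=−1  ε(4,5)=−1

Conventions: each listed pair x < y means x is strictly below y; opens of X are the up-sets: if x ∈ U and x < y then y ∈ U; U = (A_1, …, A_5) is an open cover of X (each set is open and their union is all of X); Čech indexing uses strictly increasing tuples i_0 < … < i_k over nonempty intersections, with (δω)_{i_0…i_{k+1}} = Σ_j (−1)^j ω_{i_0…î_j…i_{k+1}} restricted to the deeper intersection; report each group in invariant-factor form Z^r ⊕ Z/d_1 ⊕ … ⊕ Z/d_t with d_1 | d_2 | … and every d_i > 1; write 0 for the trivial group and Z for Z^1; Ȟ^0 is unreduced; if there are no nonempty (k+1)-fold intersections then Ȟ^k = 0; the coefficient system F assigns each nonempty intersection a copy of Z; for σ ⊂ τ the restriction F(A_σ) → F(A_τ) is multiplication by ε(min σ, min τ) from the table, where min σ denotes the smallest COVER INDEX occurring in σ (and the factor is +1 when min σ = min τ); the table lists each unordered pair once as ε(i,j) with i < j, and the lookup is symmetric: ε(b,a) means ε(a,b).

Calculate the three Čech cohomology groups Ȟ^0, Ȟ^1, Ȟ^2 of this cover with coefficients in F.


Ȟ^0 = Z, Ȟ^1 = Z^2, Ȟ^2 = 0

cover nerve:
  A12={p} A13={u} A14={t} A15={q} A23={r,s} A45={w}
C dims 5,6; δ0: rk 4, SNF 1^4
Ȟ^0: (5−4)−0=1 ⇒ Z
Ȟ^1: (6−0)−4=2 ⇒ Z^2
Ȟ^2: (0−0)−0=0 ⇒ 0


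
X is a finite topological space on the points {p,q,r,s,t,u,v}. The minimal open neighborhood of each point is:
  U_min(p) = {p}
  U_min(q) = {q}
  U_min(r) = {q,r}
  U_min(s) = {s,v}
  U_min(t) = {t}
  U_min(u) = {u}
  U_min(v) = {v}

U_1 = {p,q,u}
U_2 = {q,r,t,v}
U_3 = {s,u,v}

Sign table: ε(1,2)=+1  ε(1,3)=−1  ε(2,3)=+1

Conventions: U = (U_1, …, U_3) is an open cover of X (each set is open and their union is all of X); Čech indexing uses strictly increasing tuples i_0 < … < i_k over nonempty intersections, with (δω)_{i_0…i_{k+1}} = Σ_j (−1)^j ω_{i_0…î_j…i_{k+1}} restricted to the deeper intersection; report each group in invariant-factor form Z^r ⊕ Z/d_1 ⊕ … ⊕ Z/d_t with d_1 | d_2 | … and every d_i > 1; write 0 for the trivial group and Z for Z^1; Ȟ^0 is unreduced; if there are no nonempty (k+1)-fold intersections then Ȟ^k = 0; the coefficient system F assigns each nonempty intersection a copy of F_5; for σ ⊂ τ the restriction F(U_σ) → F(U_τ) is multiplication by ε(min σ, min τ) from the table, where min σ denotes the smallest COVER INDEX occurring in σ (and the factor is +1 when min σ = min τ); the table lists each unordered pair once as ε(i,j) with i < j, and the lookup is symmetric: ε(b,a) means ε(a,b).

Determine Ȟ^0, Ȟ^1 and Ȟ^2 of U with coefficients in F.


intersection data:
  U12={q} U13={u} U23={v}
C dims 3,3; δ0: rk_F5 3
Ȟ^0 = (3 − 3) − 0 = 0, so Ȟ^0 ≅ 0
Ȟ^1 = (3 − 0) − 3 = 0, so Ȟ^1 ≅ 0
Ȟ^2 = (0 − 0) − 0 = 0, so Ȟ^2 ≅ 0

Ȟ^0 ≅ 0,  Ȟ^1 ≅ 0,  Ȟ^2 ≅ 0


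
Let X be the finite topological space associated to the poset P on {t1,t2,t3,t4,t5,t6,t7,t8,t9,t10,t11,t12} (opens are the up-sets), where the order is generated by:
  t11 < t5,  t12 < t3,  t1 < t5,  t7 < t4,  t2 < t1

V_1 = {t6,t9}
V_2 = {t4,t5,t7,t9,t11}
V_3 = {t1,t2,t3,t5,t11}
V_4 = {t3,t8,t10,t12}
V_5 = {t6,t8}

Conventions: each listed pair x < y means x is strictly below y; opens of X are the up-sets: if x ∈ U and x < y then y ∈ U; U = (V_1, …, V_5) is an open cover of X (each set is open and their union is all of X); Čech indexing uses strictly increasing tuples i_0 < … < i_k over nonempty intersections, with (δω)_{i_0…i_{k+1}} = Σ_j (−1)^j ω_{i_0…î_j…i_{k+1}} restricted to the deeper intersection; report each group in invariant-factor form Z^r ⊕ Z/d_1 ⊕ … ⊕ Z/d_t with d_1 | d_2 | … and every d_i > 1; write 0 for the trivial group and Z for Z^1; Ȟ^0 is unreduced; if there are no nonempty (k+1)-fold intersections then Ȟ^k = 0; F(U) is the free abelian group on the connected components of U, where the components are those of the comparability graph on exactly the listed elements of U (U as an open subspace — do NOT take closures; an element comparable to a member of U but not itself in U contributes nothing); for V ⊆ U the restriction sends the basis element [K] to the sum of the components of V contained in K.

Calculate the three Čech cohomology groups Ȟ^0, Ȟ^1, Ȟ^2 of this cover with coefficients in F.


Ȟ^0 ≅ Z^7, Ȟ^1 ≅ 0 and Ȟ^2 ≅ 0

intersection data:
  V12={t9} V15={t6} V23={t5,t11} V34={t3} V45={t8}
components per intersection:
  V1: {t6} {t9}
  V2: {t4,t7} {t5,t11} {t9}
  V3: {t1,t2,t5,t11} {t3}
  V4: {t3,t12} {t8} {t10}
  V5: {t6} {t8}
  V12: {t9}
  V15: {t6}
  V23: {t5,t11}
  V34: {t3}
  V45: {t8}
C dims 12,5; δ0: rk 5, SNF 1^5
Ȟ^0 = (12 − 5) − 0 = 7, so Ȟ^0 ≅ Z^7
Ȟ^1 = (5 − 0) − 5 = 0, so Ȟ^1 ≅ 0
Ȟ^2 = (0 − 0) − 0 = 0, so Ȟ^2 ≅ 0


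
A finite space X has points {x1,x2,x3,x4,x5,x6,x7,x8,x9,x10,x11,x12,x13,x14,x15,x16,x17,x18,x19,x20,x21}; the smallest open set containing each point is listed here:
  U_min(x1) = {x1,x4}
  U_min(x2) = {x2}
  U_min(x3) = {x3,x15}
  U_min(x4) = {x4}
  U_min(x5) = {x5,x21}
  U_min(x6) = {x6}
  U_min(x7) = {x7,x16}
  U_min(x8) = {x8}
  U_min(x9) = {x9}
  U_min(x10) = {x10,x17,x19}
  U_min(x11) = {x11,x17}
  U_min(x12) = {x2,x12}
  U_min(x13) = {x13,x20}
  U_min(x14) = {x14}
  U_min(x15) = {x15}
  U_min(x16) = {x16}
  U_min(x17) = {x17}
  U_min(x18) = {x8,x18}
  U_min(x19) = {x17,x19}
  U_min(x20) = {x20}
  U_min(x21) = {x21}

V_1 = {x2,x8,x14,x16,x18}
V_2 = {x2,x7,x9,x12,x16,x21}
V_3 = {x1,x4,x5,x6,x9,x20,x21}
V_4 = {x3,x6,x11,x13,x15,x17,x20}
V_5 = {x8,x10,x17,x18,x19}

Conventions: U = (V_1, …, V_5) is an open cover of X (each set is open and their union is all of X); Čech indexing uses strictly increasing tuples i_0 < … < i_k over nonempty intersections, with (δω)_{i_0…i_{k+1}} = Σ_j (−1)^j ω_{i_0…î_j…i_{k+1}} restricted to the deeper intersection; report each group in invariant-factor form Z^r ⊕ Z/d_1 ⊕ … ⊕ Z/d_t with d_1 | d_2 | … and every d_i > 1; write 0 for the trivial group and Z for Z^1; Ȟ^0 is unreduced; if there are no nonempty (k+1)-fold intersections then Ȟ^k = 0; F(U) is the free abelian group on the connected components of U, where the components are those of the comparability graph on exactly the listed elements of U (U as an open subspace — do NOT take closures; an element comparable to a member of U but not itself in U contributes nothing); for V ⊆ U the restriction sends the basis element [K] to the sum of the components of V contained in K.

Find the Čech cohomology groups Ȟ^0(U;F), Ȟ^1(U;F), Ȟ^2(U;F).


Ȟ^0 = Z^11,  Ȟ^1 = 0,  Ȟ^2 = 0

nerve of the cover:
  V12={x2,x16} V15={x8,x18} V23={x9,x21} V34={x6,x20} V45={x17}
components per intersection:
  V1: {x2} {x8,x18} {x14} {x16}
  V2: {x2,x12} {x7,x16} {x9} {x21}
  V3: {x1,x4} {x5,x21} {x6} {x9} {x20}
  V4: {x3,x15} {x6} {x11,x17} {x13,x20}
  V5: {x8,x18} {x10,x17,x19}
  V12: {x2} {x16}
  V15: {x8,x18}
  V23: {x9} {x21}
  V34: {x6} {x20}
  V45: {x17}
C dims 19,8; δ0: rk 8, SNF 1^8
Ȟ^0 = (19 − 8) − 0 = 11, so Ȟ^0 ≅ Z^11
Ȟ^1 = (8 − 0) − 8 = 0, so Ȟ^1 ≅ 0
Ȟ^2 = (0 − 0) − 0 = 0, so Ȟ^2 ≅ 0


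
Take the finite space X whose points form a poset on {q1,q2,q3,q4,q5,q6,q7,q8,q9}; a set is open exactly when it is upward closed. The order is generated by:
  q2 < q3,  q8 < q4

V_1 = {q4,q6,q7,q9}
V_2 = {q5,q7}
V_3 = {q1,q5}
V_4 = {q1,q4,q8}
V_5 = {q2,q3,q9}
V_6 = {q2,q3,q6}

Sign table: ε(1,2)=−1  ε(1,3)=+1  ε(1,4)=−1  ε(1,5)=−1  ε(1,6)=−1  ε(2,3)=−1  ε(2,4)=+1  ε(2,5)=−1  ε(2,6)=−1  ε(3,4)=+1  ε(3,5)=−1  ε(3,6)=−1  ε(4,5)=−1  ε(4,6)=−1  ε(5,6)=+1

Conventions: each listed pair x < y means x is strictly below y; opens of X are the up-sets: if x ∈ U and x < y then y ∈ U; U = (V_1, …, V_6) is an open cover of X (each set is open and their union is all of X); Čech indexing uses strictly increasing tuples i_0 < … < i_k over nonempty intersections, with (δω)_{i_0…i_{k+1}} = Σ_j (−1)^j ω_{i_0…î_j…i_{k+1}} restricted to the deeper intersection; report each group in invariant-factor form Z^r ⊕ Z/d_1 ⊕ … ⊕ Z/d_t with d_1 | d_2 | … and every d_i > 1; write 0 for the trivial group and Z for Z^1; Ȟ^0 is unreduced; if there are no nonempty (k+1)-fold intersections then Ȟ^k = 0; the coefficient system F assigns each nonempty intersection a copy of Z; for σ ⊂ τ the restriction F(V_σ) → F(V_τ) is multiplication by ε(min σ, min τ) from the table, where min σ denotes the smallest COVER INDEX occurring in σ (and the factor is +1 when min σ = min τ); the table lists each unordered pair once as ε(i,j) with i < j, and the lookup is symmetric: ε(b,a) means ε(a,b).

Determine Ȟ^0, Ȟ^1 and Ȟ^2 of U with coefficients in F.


nonempty overlaps:
  V12={q7} V14={q4} V15={q9} V16={q6} V23={q5} V34={q1} V56={q2,q3}
C dims 6,7; δ0: rk 6, SNF 1^5·2
degree 0: 6−6−0 = 0 → Ȟ^0 ≅ 0
degree 1: 7−0−6 = 1 plus torsion [2] → Ȟ^1 ≅ Z ⊕ Z/2
degree 2: 0−0−0 = 0 → Ȟ^2 ≅ 0

Ȟ^0(U;F) ≅ 0, Ȟ^1(U;F) ≅ Z ⊕ Z/2, Ȟ^2(U;F) ≅ 0


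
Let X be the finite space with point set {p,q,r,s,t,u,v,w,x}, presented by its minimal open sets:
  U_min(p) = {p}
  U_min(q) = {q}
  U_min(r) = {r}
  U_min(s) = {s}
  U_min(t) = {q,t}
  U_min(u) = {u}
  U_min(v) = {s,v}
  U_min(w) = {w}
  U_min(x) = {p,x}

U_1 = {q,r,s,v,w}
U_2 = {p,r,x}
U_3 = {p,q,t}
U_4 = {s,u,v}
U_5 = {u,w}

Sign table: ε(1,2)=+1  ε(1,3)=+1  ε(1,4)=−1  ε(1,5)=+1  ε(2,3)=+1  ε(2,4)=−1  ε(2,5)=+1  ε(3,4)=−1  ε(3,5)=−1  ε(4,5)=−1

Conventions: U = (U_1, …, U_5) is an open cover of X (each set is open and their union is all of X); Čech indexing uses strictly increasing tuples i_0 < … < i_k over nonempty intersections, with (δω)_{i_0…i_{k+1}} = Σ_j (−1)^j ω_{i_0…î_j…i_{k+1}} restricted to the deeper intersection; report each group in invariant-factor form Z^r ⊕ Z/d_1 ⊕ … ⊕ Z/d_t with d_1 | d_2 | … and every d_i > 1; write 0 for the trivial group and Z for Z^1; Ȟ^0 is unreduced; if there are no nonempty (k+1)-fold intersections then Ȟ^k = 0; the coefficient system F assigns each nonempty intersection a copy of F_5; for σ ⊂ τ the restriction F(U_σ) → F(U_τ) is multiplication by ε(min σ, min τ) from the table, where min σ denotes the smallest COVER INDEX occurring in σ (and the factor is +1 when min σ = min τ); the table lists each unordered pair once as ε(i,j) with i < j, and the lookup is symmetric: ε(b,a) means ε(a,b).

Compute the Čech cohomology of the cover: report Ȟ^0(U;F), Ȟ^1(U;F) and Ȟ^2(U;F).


Ȟ^0 = Z/5; Ȟ^1 = Z/5 ⊕ Z/5; Ȟ^2 = 0

cover nerve:
  U12={r} U13={q} U14={s,v} U15={w} U23={p} U45={u}
C dims 5,6; δ0: rk_F5 4
Ȟ^0: (5−4)−0=1 ⇒ Z/5
Ȟ^1: (6−0)−4=2 ⇒ Z/5 ⊕ Z/5
Ȟ^2: (0−0)−0=0 ⇒ 0


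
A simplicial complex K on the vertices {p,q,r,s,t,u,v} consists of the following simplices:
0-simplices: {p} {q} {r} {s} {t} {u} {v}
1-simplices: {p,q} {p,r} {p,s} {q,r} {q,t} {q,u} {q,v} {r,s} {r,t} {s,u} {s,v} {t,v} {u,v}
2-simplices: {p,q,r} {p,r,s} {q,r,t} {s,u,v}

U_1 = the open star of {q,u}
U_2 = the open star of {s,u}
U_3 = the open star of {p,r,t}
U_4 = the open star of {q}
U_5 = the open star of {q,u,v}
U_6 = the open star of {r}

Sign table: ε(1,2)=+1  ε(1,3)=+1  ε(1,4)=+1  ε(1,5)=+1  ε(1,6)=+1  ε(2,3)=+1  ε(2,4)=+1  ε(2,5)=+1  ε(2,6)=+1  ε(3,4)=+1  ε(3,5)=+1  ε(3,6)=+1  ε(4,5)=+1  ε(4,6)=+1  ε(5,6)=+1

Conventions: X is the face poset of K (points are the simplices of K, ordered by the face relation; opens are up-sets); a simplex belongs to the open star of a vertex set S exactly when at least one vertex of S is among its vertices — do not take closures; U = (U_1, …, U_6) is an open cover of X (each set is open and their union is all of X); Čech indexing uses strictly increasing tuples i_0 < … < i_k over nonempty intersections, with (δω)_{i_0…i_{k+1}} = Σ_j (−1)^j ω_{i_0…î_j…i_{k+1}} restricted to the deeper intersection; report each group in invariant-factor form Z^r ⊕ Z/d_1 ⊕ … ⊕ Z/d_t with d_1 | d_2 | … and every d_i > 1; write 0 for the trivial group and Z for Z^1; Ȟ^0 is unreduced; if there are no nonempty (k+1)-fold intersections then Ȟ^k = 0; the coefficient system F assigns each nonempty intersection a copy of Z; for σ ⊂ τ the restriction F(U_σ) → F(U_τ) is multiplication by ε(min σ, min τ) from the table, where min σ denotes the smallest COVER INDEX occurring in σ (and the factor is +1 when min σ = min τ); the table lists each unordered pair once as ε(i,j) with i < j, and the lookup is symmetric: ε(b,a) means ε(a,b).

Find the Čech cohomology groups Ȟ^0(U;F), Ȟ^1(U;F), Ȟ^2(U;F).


Ȟ^0 ≅ Z, Ȟ^1 ≅ Z and Ȟ^2 ≅ 0

cover nerve:
  U1={{q},{u},{p,q},{q,r},{q,t},{q,u},{q,v},{s,u},{u,v},{p,q,r},{q,r,t},{s,u,v}} U2={{s},{u},{p,s},{q,u},{r,s},{s,u},{s,v},{u,v},{p,r,s},{s,u,v}} U3={{p},{r},{t},{p,q},{p,r},{p,s},{q,r},{q,t},{r,s},{r,t},{t,v},{p,q,r},{p,r,s},{q,r,t}} U4={{q},{p,q},{q,r},{q,t},{q,u},{q,v},{p,q,r},{q,r,t}} U5={{q},{u},{v},{p,q},{q,r},{q,t},{q,u},{q,v},{s,u},{s,v},{t,v},{u,v},{p,q,r},{q,r,t},{s,u,v}} U6={{r},{p,r},{q,r},{r,s},{r,t},{p,q,r},{p,r,s},{q,r,t}}
  U12={{u},{q,u},{s,u},{u,v},{s,u,v}} U13={{p,q},{q,r},{q,t},{p,q,r},{q,r,t}} U14={{q},{p,q},{q,r},{q,t},{q,u},{q,v},{p,q,r},{q,r,t}} U15={{q},{u},{p,q},{q,r},{q,t},{q,u},{q,v},{s,u},{u,v},{p,q,r},{q,r,t},{s,u,v}} U16={{q,r},{p,q,r},{q,r,t}} U23={{p,s},{r,s},{p,r,s}} U24={{q,u}} U25={{u},{q,u},{s,u},{s,v},{u,v},{s,u,v}} U26={{r,s},{p,r,s}} U34={{p,q},{q,r},{q,t},{p,q,r},{q,r,t}} U35={{p,q},{q,r},{q,t},{t,v},{p,q,r},{q,r,t}} U36={{r},{p,r},{q,r},{r,s},{r,t},{p,q,r},{p,r,s},{q,r,t}} U45={{q},{p,q},{q,r},{q,t},{q,u},{q,v},{p,q,r},{q,r,t}} U46={{q,r},{p,q,r},{q,r,t}} U56={{q,r},{p,q,r},{q,r,t}}
  U124={{q,u}} U125={{u},{q,u},{s,u},{u,v},{s,u,v}} U134={{p,q},{q,r},{q,t},{p,q,r},{q,r,t}} U135={{p,q},{q,r},{q,t},{p,q,r},{q,r,t}} U136={{q,r},{p,q,r},{q,r,t}} U145={{q},{p,q},{q,r},{q,t},{q,u},{q,v},{p,q,r},{q,r,t}} U146={{q,r},{p,q,r},{q,r,t}} U156={{q,r},{p,q,r},{q,r,t}} U236={{r,s},{p,r,s}} U245={{q,u}} U345={{p,q},{q,r},{q,t},{p,q,r},{q,r,t}} U346={{q,r},{p,q,r},{q,r,t}} U356={{q,r},{p,q,r},{q,r,t}} U456={{q,r},{p,q,r},{q,r,t}}
  U1245={{q,u}} U1345={{p,q},{q,r},{q,t},{p,q,r},{q,r,t}} U1346={{q,r},{p,q,r},{q,r,t}} U1356={{q,r},{p,q,r},{q,r,t}} U1456={{q,r},{p,q,r},{q,r,t}} U3456={{q,r},{p,q,r},{q,r,t}}
  U13456={{q,r},{p,q,r},{q,r,t}}
C dims 6,15,14,6; δ0: rk 5, SNF 1^5; δ1: rk 9, SNF 1^9; δ2: rk 5, SNF 1^5
Ȟ^0: (6−5)−0=1 ⇒ Z
Ȟ^1: (15−9)−5=1 ⇒ Z
Ȟ^2: (14−5)−9=0 ⇒ 0


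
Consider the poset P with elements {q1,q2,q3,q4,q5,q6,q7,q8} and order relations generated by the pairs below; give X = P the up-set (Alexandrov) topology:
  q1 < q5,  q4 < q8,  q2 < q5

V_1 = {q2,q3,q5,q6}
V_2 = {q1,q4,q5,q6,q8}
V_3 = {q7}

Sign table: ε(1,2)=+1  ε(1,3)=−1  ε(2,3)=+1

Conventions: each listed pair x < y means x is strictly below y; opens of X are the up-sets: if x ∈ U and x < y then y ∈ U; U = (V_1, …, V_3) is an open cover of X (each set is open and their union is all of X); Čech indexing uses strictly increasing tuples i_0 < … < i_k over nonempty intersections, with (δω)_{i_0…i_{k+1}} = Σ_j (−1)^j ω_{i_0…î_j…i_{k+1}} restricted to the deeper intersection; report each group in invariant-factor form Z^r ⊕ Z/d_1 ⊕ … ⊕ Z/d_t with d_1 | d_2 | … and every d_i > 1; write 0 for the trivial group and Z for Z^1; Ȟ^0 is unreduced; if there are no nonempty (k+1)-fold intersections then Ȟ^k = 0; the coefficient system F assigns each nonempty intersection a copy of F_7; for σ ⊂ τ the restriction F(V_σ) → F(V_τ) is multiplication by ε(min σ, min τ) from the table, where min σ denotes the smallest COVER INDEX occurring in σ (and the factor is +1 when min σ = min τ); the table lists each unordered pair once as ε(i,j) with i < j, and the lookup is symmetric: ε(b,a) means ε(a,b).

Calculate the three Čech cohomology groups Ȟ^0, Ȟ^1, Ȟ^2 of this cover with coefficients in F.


Ȟ^0 = Z/7 ⊕ Z/7, Ȟ^1 = 0 and Ȟ^2 = 0

nerve of the cover:
  V12={q5,q6}
C dims 3,1; δ0: rk_F7 1
Ȟ^0 = (3 − 1) − 0 = 2, so Ȟ^0 ≅ Z/7 ⊕ Z/7
Ȟ^1 = (1 − 0) − 1 = 0, so Ȟ^1 ≅ 0
Ȟ^2 = (0 − 0) − 0 = 0, so Ȟ^2 ≅ 0


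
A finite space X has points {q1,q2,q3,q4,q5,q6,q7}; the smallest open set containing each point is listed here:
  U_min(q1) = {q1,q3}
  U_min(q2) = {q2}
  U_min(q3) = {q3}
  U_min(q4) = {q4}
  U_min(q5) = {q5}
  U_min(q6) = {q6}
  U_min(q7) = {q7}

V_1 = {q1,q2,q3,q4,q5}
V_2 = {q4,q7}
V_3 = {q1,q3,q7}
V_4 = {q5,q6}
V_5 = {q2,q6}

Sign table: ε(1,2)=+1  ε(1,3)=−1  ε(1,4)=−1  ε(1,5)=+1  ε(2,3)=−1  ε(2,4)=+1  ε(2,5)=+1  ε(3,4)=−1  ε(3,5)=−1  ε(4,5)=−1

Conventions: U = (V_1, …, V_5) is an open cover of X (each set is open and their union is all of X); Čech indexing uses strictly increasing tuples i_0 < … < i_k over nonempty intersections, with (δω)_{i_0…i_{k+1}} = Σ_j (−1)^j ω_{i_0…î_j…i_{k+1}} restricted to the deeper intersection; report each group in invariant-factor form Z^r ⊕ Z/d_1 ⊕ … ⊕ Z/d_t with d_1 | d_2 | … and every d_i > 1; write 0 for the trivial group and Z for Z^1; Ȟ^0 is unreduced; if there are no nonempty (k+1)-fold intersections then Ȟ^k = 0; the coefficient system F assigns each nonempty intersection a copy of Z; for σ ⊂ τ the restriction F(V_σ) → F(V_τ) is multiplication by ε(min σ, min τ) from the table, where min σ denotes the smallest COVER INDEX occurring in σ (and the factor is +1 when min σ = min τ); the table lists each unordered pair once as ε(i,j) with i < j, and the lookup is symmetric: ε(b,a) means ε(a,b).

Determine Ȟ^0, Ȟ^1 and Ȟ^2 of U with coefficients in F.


Ȟ^0 = Z, Ȟ^1 = Z^2 and Ȟ^2 = 0

intersection data:
  V12={q4} V13={q1,q3} V14={q5} V15={q2} V23={q7} V45={q6}
C dims 5,6; δ0: rk 4, SNF 1^4
Ȟ^0 = (5 − 4) − 0 = 1, so Ȟ^0 ≅ Z
Ȟ^1 = (6 − 0) − 4 = 2, so Ȟ^1 ≅ Z^2
Ȟ^2 = (0 − 0) − 0 = 0, so Ȟ^2 ≅ 0


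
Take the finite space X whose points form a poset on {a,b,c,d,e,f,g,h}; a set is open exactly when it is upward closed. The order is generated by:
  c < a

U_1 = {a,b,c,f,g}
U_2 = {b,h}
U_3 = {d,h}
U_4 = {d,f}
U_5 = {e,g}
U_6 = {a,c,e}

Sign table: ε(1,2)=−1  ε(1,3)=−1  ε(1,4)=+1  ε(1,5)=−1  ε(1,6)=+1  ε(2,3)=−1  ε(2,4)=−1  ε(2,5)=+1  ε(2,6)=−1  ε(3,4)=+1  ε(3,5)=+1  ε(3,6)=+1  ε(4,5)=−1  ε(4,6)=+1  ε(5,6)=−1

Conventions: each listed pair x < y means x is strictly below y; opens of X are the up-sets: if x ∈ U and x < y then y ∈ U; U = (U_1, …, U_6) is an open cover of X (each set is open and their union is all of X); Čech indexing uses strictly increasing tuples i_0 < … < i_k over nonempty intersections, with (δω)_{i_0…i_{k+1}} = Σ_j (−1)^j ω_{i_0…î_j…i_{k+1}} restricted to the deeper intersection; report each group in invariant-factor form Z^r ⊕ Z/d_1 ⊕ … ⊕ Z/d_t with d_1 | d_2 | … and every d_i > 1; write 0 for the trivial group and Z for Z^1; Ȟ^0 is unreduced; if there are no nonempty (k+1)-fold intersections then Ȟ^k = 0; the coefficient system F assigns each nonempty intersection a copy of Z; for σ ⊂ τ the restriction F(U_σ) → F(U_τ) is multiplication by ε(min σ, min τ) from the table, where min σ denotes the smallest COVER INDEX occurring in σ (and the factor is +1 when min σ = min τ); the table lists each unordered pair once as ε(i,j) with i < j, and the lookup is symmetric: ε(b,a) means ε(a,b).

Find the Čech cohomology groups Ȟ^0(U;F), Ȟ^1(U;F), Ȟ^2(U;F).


Ȟ^0 ≅ Z; Ȟ^1 ≅ Z^2; Ȟ^2 ≅ 0

nonempty overlaps:
  U12={b} U14={f} U15={g} U16={a,c} U23={h} U34={d} U56={e}
C dims 6,7; δ0: rk 5, SNF 1^5
degree 0: 6−5−0 = 1 → Ȟ^0 ≅ Z
degree 1: 7−0−5 = 2 → Ȟ^1 ≅ Z^2
degree 2: 0−0−0 = 0 → Ȟ^2 ≅ 0


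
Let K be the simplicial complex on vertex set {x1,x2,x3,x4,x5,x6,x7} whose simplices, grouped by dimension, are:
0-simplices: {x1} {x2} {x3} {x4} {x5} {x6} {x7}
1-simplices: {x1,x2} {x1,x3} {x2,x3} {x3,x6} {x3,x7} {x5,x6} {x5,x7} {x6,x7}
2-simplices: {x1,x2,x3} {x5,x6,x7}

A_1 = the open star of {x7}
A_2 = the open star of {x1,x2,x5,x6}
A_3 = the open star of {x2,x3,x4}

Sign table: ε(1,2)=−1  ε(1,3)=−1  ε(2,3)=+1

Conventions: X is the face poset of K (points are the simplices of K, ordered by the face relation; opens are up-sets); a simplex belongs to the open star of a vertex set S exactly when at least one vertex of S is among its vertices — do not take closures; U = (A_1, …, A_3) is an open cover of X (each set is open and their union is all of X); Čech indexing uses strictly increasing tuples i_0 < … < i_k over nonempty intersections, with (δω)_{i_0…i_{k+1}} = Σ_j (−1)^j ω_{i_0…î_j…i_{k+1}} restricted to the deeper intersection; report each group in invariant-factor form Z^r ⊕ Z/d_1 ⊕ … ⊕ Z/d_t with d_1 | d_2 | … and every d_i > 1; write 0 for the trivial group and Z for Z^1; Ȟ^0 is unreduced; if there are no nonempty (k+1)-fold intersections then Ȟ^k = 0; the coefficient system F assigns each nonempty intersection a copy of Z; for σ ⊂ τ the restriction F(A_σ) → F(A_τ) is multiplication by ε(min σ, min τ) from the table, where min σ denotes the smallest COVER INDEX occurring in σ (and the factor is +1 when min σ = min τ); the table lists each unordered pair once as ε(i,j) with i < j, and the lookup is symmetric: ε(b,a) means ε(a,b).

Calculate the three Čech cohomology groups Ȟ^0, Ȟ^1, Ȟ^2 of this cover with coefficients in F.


intersection data:
  A1={{x7},{x3,x7},{x5,x7},{x6,x7},{x5,x6,x7}} A2={{x1},{x2},{x5},{x6},{x1,x2},{x1,x3},{x2,x3},{x3,x6},{x5,x6},{x5,x7},{x6,x7},{x1,x2,x3},{x5,x6,x7}} A3={{x2},{x3},{x4},{x1,x2},{x1,x3},{x2,x3},{x3,x6},{x3,x7},{x1,x2,x3}}
  A12={{x5,x7},{x6,x7},{x5,x6,x7}} A13={{x3,x7}} A23={{x2},{x1,x2},{x1,x3},{x2,x3},{x3,x6},{x1,x2,x3}}
C dims 3,3; δ0: rk 2, SNF 1^2
Ȟ^0 = (3 − 2) − 0 = 1, so Ȟ^0 ≅ Z
Ȟ^1 = (3 − 0) − 2 = 1, so Ȟ^1 ≅ Z
Ȟ^2 = (0 − 0) − 0 = 0, so Ȟ^2 ≅ 0

Ȟ^0(U;F) ≅ Z; Ȟ^1(U;F) ≅ Z; Ȟ^2(U;F) ≅ 0
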